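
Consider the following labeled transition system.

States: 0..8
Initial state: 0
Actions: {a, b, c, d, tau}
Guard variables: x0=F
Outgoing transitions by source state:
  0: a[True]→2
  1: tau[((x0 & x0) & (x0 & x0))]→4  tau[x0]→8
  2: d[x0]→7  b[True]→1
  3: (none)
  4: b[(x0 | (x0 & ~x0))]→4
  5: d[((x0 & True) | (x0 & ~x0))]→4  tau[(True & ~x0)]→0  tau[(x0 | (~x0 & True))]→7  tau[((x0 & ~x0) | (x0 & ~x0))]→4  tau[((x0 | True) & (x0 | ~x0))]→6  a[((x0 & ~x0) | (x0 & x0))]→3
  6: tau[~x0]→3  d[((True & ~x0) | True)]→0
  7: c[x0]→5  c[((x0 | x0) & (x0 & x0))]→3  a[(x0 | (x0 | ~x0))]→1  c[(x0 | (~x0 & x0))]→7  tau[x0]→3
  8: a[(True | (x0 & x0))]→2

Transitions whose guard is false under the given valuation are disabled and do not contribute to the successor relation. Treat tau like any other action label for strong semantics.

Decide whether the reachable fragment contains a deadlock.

Answer: DEADLOCK at state 1

Analysis:
R = {0,1,2}
  0: a→2  [deg 1]
  1: ∅  [no exit]
  2: b→1  [deg 1]
witness 1: a·b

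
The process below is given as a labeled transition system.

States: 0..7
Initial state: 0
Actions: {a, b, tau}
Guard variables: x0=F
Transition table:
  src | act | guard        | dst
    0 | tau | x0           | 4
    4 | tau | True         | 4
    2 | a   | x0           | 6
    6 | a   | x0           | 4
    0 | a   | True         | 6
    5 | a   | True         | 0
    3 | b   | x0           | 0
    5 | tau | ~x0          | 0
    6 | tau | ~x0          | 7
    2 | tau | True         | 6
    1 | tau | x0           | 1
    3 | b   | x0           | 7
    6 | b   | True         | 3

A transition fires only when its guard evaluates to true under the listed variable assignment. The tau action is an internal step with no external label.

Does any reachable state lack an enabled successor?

Answer: DEADLOCK at state 3

Working:
R = {0,3,6,7}
  0: a→6  [deg 1]
  3: ∅  [deadlock]
  6: b→3  tau→7  [deg 2]
  7: ∅  [deadlock]
witness 3: a·b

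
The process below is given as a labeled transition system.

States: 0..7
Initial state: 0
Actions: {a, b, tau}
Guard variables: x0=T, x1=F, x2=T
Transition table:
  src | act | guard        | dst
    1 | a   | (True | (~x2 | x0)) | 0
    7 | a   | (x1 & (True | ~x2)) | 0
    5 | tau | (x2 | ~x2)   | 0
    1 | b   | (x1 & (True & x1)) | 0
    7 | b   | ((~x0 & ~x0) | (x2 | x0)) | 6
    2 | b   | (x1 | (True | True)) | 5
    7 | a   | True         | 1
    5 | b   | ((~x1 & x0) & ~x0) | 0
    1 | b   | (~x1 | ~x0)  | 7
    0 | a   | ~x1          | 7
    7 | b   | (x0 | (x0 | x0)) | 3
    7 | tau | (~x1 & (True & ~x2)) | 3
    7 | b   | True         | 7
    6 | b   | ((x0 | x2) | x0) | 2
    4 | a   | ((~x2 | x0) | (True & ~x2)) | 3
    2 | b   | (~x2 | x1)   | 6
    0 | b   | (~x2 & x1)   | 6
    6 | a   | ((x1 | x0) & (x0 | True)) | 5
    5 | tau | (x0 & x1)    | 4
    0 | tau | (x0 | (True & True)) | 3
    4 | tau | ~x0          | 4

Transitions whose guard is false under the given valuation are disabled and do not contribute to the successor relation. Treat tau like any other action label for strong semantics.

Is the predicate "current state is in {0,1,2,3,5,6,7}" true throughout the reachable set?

Answer: INVARIANT HOLDS

Working:
Allowed set {0,1,2,3,5,6,7}
R = {0,1,2,3,5,6,7}
  0: ok
  1: ok
  2: ok
  3: ok
  5: ok
  6: ok
  7: ok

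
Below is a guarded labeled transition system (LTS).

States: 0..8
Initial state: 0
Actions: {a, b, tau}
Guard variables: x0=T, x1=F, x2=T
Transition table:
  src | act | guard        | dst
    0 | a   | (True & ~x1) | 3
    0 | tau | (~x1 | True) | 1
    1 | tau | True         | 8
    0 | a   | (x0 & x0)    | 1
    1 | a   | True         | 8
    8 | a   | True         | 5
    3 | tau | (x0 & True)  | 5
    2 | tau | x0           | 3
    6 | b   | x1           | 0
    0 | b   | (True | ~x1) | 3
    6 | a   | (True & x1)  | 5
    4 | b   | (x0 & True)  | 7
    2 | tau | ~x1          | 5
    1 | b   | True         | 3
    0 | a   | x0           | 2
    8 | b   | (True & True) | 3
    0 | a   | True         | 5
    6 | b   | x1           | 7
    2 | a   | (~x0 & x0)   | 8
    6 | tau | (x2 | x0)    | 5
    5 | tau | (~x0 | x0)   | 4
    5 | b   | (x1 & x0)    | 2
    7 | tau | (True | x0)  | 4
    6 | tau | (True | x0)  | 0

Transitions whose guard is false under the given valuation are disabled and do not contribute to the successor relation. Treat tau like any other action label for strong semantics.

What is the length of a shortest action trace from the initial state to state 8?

Answer: 2

Working:
Layered search for 8:
  L0 = {0}
  L1 = {1,2,3,5}
  L2 = {4,8}
depth(8)=2, e.g. a·a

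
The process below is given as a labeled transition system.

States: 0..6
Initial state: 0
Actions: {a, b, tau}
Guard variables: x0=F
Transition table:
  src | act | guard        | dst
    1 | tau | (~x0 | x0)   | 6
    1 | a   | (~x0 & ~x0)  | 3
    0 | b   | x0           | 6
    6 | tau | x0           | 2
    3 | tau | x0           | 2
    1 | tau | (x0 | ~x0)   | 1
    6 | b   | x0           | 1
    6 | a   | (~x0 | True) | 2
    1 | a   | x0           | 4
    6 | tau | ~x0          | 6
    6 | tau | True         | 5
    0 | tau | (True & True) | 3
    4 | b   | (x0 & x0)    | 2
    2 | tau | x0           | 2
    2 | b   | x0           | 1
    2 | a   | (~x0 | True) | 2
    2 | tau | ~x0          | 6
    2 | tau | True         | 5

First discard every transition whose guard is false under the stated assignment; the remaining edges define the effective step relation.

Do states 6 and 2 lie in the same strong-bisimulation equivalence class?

Refine partition for ~:
  round 0: {{0,1,2,3,4,5,6}}
  round 1: {{0},{1,2,6},{3,4,5}}
  round 2: {{0},{1},{2,6},{3,4,5}}
4 equivalence class(es) (converged in 3)
6∈{2,6}, 2∈{2,6}

Answer: BISIMILAR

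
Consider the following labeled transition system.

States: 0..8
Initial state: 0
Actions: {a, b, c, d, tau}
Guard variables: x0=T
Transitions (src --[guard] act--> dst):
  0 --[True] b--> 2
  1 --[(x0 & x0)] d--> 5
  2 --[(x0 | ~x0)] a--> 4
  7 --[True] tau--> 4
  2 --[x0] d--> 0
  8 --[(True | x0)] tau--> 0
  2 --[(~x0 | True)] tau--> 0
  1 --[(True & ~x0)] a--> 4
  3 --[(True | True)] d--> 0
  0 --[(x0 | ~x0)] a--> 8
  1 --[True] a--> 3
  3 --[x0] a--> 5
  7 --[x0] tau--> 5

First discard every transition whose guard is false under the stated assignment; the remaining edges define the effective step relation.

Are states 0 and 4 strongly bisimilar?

Refine partition for ~:
  π0 = {{0,1,2,3,4,5,6,7,8}}
  π1 = {{0},{1,3},{2},{4,5,6},{7,8}}
  π2 = {{0},{1},{2},{3},{4,5,6},{7},{8}}
stable after 3 split(s): 7 block(s)
class of 0: {0}; class of 4: {4,5,6}

Answer: NOT BISIMILAR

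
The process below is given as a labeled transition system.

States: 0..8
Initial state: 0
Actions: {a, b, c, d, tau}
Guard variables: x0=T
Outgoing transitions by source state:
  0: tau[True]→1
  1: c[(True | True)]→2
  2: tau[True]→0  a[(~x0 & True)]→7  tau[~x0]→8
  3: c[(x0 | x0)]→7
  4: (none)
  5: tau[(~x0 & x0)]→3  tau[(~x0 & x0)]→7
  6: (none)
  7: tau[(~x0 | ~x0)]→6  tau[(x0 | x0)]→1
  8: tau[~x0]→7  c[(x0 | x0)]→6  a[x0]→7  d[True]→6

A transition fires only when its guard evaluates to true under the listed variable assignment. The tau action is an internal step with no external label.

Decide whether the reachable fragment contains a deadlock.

Answer: DEADLOCK-FREE

Analysis:
Reach set: {0,1,2}
  0: tau→1  [deg 1]
  1: c→2  [deg 1]
  2: tau→0  [deg 1]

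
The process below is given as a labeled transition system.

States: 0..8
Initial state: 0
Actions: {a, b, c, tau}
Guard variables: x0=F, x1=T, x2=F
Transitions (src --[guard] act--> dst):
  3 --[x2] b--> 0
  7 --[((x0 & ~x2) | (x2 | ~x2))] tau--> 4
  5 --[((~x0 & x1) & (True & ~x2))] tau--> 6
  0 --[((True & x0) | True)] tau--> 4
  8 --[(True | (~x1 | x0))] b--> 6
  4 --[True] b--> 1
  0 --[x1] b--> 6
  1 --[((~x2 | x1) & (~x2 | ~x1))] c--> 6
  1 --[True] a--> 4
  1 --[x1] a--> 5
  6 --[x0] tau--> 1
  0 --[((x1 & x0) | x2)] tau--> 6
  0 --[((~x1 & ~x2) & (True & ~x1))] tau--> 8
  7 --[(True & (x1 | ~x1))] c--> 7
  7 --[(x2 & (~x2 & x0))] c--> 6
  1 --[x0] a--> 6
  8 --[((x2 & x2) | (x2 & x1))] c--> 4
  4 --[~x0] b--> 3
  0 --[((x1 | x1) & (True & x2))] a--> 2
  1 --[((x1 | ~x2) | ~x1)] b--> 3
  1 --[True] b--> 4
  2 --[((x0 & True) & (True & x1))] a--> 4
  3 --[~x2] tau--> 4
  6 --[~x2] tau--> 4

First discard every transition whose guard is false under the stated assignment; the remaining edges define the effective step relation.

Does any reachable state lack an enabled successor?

Answer: DEADLOCK-FREE

Trace:
Reach set: {0,1,3,4,5,6}
  0: b→6  tau→4  [deg 2]
  1: a→4  a→5  b→3  b→4  c→6  [deg 5]
  3: tau→4  [deg 1]
  4: b→1  b→3  [deg 2]
  5: tau→6  [deg 1]
  6: tau→4  [deg 1]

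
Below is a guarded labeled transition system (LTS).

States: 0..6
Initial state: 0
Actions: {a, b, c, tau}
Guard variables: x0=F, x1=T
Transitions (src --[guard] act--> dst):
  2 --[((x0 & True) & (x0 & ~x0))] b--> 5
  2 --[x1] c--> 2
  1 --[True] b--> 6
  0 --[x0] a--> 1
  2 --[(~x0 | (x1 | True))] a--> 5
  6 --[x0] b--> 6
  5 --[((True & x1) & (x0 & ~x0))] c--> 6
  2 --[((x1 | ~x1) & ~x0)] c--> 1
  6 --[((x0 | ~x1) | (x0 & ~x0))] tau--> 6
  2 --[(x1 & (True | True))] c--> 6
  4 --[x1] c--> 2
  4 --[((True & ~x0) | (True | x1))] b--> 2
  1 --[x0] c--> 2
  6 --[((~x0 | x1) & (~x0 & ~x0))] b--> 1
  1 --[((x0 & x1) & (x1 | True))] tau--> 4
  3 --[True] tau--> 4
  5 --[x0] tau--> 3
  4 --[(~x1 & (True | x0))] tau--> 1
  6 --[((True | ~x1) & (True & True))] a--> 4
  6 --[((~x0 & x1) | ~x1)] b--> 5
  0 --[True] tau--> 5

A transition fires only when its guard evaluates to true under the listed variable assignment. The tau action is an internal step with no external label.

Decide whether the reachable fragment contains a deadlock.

Answer: DEADLOCK at state 5

Analysis:
Reach set: {0,5}
  0: tau→5  [deg 1]
  5: ∅  [STUCK]
witness 5: tau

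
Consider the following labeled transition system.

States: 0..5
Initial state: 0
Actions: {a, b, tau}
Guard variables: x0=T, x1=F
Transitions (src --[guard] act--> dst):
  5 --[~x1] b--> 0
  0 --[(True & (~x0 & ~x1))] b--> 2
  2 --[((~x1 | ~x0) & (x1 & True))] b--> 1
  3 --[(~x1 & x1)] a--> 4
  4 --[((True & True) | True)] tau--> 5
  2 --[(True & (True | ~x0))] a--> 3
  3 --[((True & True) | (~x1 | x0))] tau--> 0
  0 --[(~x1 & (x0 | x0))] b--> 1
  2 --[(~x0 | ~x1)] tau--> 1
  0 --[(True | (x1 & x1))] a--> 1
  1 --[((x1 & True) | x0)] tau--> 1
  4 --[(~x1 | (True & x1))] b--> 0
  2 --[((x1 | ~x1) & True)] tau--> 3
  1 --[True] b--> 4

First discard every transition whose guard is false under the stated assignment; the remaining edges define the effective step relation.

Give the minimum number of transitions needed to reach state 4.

Answer: 2

Analysis:
BFS to 4:
  Layer 0: {0}
  Layer 1: {1}
  Layer 2: {4}
depth(4)=2, e.g. a·b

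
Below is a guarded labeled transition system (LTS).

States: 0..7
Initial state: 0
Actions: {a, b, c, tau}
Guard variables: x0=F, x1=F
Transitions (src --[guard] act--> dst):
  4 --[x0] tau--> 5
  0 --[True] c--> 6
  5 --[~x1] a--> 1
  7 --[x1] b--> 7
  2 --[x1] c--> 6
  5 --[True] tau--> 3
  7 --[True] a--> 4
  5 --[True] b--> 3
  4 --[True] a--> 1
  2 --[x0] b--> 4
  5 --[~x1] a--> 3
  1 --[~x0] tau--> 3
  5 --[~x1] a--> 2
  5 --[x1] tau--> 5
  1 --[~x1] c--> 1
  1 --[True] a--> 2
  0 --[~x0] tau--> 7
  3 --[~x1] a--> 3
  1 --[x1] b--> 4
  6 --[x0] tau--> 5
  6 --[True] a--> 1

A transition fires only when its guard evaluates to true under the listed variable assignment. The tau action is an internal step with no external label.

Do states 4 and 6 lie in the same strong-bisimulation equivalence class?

Refine partition for ~:
  round 0: {{0,1,2,3,4,5,6,7}}
  round 1: {{0},{1},{2},{3,4,6,7},{5}}
  round 2: {{0},{1},{2},{3,7},{4,6},{5}}
  round 3: {{0},{1},{2},{3},{4,6},{5},{7}}
7 equivalence class(es) (converged in 4)
class of 4: {4,6}; class of 6: {4,6}

Answer: BISIMILAR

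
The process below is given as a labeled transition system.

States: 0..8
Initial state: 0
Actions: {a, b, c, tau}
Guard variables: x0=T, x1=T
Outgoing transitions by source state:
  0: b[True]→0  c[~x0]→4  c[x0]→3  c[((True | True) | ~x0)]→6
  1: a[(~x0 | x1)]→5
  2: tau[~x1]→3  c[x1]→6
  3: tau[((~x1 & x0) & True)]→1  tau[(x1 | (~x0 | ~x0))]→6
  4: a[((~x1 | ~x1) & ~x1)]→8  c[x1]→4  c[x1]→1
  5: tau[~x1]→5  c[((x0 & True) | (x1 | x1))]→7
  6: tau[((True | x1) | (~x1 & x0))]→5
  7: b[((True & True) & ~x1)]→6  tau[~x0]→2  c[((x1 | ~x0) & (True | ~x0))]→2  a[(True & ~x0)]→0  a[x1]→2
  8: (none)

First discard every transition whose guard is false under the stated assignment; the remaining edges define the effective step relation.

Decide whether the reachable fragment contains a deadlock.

R = {0,2,3,5,6,7}
  0: b→0  c→3  c→6  [3 out]
  2: c→6  [1 out]
  3: tau→6  [1 out]
  5: c→7  [1 out]
  6: tau→5  [1 out]
  7: a→2  c→2  [2 out]

Answer: DEADLOCK-FREE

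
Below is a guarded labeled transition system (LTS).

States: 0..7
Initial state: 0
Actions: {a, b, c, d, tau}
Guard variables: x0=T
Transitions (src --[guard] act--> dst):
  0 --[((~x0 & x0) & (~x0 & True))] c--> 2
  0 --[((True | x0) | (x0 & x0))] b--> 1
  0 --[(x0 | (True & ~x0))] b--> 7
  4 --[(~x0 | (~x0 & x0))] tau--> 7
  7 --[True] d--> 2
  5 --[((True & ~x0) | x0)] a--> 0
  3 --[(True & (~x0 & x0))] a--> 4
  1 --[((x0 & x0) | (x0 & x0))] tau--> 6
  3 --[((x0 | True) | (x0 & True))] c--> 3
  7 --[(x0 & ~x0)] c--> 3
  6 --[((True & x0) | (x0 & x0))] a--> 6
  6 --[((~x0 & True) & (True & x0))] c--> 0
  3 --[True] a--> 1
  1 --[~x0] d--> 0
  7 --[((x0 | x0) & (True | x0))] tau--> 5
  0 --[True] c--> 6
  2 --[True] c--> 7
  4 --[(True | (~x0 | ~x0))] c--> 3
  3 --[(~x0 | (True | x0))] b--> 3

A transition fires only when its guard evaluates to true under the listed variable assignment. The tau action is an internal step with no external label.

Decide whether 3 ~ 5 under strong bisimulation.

Bisimulation quotient by refinement:
  P[0] = {{0,1,2,3,4,5,6,7}}
  P[1] = {{0},{1},{2,4},{3},{5,6},{7}}
  P[2] = {{0},{1},{2},{3},{4},{5},{6},{7}}
8 equivalence class(es) (converged in 3)
3∈{3}, 5∈{5}

Answer: NOT BISIMILAR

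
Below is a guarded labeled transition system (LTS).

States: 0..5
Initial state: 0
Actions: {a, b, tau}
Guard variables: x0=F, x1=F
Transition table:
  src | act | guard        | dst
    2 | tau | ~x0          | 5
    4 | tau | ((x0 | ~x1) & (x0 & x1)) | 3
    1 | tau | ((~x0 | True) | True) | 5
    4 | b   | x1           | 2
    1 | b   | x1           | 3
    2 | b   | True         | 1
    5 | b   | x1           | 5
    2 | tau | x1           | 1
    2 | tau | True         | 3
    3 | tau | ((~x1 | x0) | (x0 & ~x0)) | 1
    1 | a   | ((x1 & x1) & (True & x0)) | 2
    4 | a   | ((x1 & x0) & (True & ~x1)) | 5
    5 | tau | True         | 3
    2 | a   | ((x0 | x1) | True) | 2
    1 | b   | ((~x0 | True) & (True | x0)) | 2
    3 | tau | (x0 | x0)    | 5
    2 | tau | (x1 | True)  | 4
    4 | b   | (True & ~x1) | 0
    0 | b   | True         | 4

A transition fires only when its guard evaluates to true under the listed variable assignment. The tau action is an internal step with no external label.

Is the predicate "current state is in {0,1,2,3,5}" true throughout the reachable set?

Answer: INVARIANT VIOLATED at state 4

Analysis:
Allowed set {0,1,2,3,5}
Reachable = {0,4}
  0: safe
  4: ✗ unsafe
counterexample path to 4: b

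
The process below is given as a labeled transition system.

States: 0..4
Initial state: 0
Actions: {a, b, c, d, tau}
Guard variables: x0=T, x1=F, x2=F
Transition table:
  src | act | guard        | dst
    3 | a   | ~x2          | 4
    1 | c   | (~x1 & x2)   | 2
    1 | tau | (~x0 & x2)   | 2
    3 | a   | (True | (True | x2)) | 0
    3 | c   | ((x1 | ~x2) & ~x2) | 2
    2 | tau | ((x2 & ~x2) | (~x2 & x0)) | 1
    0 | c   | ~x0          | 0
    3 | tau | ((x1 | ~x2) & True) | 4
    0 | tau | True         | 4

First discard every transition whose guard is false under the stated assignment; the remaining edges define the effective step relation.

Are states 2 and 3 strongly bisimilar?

Refine partition for ~:
  π0 = {{0,1,2,3,4}}
  π1 = {{0,2},{1,4},{3}}
Fixed point at round 2; 3 class(es).
[2]={0,2}  [3]={3}

Answer: NOT BISIMILAR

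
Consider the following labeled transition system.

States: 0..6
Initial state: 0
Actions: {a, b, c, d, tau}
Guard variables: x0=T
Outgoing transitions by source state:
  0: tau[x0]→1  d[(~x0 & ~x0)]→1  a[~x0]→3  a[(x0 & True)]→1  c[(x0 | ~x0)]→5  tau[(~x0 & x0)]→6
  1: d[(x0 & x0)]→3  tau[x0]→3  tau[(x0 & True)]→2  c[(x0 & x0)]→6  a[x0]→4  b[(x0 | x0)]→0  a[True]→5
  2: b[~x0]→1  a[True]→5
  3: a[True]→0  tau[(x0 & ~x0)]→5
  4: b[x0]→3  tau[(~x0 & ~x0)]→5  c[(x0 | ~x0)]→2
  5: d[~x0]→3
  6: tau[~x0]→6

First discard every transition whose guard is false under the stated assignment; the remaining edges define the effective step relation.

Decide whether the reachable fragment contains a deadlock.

Answer: DEADLOCK at state 5

Working:
Reachable = {0,1,2,3,4,5,6}
  0: a→1  c→5  tau→1  [deg 3]
  1: a→4  a→5  b→0  c→6  d→3  tau→2  tau→3  [deg 7]
  2: a→5  [deg 1]
  3: a→0  [deg 1]
  4: b→3  c→2  [deg 2]
  5: ∅  [deadlock]
  6: ∅  [deadlock]
trace reaching 5: c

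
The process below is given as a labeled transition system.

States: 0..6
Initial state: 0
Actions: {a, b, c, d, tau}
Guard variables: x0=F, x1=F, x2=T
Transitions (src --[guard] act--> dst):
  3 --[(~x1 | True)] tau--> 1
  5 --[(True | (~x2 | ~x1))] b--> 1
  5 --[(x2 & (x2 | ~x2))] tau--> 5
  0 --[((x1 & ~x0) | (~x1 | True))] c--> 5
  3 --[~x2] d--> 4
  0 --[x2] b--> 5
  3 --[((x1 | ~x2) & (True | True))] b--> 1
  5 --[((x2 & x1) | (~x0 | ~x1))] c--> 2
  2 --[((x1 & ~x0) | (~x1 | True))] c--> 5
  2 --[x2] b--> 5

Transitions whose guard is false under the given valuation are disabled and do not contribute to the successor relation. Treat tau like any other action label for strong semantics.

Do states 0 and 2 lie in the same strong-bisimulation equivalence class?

Compute ~ classes (split until stable):
  P[0] = {{0,1,2,3,4,5,6}}
  P[1] = {{0,2},{1,4,6},{3},{5}}
stable after 2 split(s): 4 block(s)
class of 0: {0,2}; class of 2: {0,2}

Answer: BISIMILAR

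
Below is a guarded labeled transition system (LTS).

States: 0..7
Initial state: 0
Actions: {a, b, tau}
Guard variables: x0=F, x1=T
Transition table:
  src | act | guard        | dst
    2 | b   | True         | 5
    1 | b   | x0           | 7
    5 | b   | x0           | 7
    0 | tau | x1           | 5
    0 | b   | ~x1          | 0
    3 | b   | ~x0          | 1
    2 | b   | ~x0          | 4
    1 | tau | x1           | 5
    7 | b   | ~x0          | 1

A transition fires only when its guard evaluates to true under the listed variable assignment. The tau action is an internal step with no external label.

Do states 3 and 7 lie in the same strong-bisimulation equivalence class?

Bisimulation quotient by refinement:
  round 0: {{0,1,2,3,4,5,6,7}}
  round 1: {{0,1},{2,3,7},{4,5,6}}
  round 2: {{0,1},{2},{3,7},{4,5,6}}
stable after 3 split(s): 4 block(s)
class of 3: {3,7}; class of 7: {3,7}

Answer: BISIMILAR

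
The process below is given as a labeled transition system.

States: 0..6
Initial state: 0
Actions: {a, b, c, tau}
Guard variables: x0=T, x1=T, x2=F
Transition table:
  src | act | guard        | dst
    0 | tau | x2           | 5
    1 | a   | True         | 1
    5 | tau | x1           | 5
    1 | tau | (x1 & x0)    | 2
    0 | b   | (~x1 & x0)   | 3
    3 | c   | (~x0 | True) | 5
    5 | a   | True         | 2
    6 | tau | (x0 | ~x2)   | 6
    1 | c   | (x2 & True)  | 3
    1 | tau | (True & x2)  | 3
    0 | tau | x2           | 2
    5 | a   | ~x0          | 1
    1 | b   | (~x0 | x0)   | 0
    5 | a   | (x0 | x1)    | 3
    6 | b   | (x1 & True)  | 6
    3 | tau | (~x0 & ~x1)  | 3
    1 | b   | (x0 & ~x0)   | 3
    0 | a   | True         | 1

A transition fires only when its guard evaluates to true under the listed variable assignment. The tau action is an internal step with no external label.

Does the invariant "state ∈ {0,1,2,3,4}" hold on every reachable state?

Inv-set: {0,1,2,3,4}
R = {0,1,2}
  0: ✓
  1: ✓
  2: ✓

Answer: INVARIANT HOLDS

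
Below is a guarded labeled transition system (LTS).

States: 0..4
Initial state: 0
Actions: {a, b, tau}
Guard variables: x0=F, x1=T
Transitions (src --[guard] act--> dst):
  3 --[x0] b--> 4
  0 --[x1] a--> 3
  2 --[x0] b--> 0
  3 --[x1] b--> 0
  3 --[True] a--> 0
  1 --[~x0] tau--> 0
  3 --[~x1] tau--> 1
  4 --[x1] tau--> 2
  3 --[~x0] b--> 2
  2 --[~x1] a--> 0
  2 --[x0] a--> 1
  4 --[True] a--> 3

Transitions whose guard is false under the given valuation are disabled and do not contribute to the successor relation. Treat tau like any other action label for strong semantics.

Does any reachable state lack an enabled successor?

Reach set: {0,2,3}
  0: a→3  [1 out]
  2: ∅  [deadlock]
  3: a→0  b→0  b→2  [3 out]
trace reaching 2: a·b

Answer: DEADLOCK at state 2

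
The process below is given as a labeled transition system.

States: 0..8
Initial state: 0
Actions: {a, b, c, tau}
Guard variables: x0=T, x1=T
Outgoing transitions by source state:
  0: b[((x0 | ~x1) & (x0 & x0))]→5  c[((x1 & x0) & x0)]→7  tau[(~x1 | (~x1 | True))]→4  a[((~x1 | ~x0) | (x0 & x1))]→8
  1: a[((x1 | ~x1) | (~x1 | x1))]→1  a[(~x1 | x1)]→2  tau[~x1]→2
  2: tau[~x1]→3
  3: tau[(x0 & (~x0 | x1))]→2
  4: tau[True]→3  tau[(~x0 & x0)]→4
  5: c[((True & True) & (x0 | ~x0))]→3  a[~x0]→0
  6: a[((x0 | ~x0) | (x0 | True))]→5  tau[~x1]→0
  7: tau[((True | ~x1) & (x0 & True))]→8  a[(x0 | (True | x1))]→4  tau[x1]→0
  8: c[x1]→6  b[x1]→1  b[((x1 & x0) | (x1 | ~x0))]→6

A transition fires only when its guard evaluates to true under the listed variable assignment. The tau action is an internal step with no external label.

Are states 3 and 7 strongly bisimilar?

Compute ~ classes (split until stable):
  P[0] = {{0,1,2,3,4,5,6,7,8}}
  P[1] = {{0},{1,6},{2},{3,4},{5},{7},{8}}
  P[2] = {{0},{1},{2},{3},{4},{5},{6},{7},{8}}
9 equivalence class(es) (converged in 3)
class of 3: {3}; class of 7: {7}

Answer: NOT BISIMILAR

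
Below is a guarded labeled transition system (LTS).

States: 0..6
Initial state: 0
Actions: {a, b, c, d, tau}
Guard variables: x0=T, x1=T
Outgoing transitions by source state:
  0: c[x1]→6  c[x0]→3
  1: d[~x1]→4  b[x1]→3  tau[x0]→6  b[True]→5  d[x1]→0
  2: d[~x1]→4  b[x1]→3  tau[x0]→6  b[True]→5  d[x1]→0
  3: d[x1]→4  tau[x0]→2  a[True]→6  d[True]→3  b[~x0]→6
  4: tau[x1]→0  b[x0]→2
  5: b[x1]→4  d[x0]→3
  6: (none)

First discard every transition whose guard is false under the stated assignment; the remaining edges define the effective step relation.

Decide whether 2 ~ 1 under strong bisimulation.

Bisimulation quotient by refinement:
  P[0] = {{0,1,2,3,4,5,6}}
  P[1] = {{0},{1,2},{3},{4},{5},{6}}
stable after 2 split(s): 6 block(s)
[2]={1,2}  [1]={1,2}

Answer: BISIMILAR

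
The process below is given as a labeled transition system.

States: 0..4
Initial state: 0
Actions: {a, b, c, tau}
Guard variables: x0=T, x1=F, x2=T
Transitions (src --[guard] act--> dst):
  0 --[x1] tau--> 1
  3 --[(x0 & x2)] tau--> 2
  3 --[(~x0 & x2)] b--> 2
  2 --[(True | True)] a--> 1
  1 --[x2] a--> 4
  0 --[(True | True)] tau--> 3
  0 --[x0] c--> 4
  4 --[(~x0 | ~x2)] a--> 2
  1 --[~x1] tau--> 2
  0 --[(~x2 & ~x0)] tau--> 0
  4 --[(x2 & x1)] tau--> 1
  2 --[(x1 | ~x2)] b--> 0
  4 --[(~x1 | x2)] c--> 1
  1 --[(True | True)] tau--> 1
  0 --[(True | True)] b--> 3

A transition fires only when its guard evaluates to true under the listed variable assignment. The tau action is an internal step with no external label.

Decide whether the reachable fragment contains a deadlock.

Reachable = {0,1,2,3,4}
  0: b→3  c→4  tau→3  [deg 3]
  1: a→4  tau→1  tau→2  [deg 3]
  2: a→1  [deg 1]
  3: tau→2  [deg 1]
  4: c→1  [deg 1]

Answer: DEADLOCK-FREE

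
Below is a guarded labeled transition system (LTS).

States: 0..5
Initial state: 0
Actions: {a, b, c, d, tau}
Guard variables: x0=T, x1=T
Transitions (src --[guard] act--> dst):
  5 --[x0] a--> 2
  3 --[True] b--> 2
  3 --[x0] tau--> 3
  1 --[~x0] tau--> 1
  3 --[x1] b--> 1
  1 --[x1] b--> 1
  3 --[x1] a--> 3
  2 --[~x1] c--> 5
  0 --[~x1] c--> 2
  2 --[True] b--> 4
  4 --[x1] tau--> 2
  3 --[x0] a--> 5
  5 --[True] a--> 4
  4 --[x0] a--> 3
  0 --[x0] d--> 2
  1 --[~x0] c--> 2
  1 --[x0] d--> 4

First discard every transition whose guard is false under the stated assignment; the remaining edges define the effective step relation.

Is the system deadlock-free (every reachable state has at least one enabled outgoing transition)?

R = {0,1,2,3,4,5}
  0: d→2  [1 exit(s)]
  1: b→1  d→4  [2 exit(s)]
  2: b→4  [1 exit(s)]
  3: a→3  a→5  b→1  b→2  tau→3  [5 exit(s)]
  4: a→3  tau→2  [2 exit(s)]
  5: a→2  a→4  [2 exit(s)]

Answer: DEADLOCK-FREE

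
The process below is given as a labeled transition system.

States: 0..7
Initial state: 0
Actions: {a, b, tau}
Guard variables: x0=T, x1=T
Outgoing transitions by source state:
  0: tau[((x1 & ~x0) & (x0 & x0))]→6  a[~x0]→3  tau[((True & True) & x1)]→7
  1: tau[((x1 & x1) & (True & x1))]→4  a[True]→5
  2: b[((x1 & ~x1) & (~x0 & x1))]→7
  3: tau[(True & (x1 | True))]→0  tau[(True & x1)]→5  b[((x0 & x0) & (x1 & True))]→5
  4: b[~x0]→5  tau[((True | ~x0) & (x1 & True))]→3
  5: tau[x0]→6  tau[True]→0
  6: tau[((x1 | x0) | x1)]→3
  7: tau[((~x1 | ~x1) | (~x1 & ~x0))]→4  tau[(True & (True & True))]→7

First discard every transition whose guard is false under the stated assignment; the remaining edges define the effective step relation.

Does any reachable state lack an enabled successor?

R = {0,7}
  0: tau→7  [1 exit(s)]
  7: tau→7  [1 exit(s)]

Answer: DEADLOCK-FREE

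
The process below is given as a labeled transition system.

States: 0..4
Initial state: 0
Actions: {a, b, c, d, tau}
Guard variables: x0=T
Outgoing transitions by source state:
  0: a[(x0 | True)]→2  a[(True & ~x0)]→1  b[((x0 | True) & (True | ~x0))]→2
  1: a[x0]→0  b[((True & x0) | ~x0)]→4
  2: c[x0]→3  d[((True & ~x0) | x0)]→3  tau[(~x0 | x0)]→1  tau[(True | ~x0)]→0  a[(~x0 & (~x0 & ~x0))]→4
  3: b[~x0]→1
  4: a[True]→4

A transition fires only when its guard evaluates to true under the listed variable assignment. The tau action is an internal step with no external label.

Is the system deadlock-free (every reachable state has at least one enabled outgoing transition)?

Reachable = {0,1,2,3,4}
  0: a→2  b→2  [deg 2]
  1: a→0  b→4  [deg 2]
  2: c→3  d→3  tau→0  tau→1  [deg 4]
  3: ∅  [STUCK]
  4: a→4  [deg 1]
witness 3: a·c

Answer: DEADLOCK at state 3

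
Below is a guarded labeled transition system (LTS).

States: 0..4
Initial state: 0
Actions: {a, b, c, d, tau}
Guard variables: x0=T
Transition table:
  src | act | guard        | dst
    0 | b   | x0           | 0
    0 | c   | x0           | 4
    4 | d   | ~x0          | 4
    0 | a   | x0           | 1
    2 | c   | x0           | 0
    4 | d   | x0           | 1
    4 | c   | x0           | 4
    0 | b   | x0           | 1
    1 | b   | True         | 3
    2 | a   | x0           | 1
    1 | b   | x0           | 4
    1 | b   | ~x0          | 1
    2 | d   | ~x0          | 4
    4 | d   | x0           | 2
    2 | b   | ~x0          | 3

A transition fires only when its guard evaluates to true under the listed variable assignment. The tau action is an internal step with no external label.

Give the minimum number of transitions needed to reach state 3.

Answer: 2

Trace:
Layered search for 3:
  L0 = {0}
  L1 = {1,4}
  L2 = {2,3}
3 enters at depth 2; path a·b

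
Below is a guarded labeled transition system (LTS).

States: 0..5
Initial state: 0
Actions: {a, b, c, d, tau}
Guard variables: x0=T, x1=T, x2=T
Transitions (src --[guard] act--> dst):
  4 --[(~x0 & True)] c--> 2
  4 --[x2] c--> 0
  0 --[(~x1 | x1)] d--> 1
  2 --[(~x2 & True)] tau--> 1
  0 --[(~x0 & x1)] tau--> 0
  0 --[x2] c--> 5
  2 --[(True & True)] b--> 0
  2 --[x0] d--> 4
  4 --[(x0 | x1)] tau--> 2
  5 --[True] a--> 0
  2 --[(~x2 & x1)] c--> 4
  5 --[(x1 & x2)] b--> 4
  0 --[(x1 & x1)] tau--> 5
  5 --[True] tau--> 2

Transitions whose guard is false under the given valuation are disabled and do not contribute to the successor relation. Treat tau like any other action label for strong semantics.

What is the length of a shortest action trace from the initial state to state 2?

Answer: 2

Trace:
BFS to 2:
  Layer 0: {0}
  Layer 1: {1,5}
  Layer 2: {2,4}
first hit 2 at d=2 via c·tau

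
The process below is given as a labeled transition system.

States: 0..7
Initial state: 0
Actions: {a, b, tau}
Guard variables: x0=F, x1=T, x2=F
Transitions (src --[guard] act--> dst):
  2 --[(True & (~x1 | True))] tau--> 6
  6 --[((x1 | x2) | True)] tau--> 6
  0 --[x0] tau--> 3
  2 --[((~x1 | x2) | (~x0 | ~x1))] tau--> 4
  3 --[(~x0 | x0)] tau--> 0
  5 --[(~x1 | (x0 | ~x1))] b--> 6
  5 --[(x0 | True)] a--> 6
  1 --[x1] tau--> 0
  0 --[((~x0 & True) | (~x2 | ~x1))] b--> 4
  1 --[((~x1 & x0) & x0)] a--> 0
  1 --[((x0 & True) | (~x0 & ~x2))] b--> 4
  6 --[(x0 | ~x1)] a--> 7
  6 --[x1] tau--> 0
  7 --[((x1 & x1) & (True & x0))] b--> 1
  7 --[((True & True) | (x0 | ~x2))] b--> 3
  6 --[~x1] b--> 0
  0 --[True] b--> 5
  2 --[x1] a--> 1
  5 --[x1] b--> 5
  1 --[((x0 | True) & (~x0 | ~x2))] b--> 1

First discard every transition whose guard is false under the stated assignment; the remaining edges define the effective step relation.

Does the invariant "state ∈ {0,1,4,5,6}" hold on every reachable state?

Allowed set {0,1,4,5,6}
R = {0,4,5,6}
  0: ok
  4: ok
  5: ok
  6: ok

Answer: INVARIANT HOLDS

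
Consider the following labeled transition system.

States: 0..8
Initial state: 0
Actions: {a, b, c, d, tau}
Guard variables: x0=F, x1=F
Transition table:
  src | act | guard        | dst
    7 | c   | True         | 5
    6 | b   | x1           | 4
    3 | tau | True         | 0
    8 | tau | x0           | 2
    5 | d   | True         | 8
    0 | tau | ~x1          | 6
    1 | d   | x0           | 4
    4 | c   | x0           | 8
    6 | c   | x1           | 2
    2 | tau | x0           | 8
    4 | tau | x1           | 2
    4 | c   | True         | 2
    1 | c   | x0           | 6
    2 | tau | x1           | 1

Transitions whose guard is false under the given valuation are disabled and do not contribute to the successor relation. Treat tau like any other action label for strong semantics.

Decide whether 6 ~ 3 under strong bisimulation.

Compute ~ classes (split until stable):
  round 0: {{0,1,2,3,4,5,6,7,8}}
  round 1: {{0,3},{1,2,6,8},{4,7},{5}}
  round 2: {{0},{1,2,6,8},{3},{4},{5},{7}}
6 equivalence class(es) (converged in 3)
[6]={1,2,6,8}  [3]={3}

Answer: NOT BISIMILAR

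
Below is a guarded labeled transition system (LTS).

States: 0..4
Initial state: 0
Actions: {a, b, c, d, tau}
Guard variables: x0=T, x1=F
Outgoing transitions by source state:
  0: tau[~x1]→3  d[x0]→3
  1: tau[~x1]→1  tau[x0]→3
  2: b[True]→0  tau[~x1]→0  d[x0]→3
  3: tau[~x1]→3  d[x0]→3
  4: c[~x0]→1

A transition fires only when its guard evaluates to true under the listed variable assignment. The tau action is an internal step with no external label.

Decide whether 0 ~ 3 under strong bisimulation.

Bisimulation quotient by refinement:
  π0 = {{0,1,2,3,4}}
  π1 = {{0,3},{1},{2},{4}}
stable after 2 split(s): 4 block(s)
[0]={0,3}  [3]={0,3}

Answer: BISIMILAR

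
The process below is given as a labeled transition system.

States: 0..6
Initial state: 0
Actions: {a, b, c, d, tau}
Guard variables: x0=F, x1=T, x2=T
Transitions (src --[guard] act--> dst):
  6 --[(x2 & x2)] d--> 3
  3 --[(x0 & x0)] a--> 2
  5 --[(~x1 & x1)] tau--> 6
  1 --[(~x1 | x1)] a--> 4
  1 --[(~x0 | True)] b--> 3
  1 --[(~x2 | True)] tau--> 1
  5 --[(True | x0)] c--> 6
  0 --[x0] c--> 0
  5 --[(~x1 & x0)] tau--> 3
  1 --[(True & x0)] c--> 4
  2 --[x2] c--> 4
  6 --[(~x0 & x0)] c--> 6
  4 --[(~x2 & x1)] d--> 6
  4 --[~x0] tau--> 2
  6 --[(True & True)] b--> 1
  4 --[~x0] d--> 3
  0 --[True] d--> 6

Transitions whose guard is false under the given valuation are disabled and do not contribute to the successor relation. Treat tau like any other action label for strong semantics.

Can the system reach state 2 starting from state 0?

Answer: REACHABLE

Working:
10 transition(s) survive guard evaluation.
Layer 0: {0}
Layer 1: {6}  cumulative {0,6}
Layer 2: {1,3}  cumulative {0,1,3,6}
Layer 3: {4}  cumulative {0,1,3,4,6}
Layer 4: {2}  cumulative {0,1,2,3,4,6}
Reach set: {0,1,2,3,4,6}
witness 2: d·b·a·tau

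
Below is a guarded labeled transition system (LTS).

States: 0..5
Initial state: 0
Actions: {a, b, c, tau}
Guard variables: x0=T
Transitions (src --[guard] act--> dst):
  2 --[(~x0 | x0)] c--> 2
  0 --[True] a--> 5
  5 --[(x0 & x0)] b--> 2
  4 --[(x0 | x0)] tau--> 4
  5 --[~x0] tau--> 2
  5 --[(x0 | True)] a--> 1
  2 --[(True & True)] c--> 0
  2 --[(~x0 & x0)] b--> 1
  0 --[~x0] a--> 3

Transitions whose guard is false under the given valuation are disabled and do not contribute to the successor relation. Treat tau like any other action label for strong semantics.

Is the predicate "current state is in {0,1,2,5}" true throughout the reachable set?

Answer: INVARIANT HOLDS

Analysis:
Inv-set: {0,1,2,5}
Reach set: {0,1,2,5}
  0: ok
  1: ok
  2: ok
  5: ok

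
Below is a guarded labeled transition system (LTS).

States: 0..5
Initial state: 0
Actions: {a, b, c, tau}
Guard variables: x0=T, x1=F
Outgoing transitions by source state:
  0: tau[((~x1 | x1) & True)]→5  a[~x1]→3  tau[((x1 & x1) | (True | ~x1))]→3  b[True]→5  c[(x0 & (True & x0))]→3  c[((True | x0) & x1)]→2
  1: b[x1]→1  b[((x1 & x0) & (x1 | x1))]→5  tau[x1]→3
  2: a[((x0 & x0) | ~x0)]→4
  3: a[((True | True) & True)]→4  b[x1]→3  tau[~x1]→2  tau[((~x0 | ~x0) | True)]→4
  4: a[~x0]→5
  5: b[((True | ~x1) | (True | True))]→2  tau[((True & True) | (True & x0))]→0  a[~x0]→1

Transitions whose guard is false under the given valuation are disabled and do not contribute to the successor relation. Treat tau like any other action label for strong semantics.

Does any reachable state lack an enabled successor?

Reach set: {0,2,3,4,5}
  0: a→3  b→5  c→3  tau→3  tau→5  [5 out]
  2: a→4  [1 out]
  3: a→4  tau→2  tau→4  [3 out]
  4: ∅  [STUCK]
  5: b→2  tau→0  [2 out]
Path to 4: tau·a

Answer: DEADLOCK at state 4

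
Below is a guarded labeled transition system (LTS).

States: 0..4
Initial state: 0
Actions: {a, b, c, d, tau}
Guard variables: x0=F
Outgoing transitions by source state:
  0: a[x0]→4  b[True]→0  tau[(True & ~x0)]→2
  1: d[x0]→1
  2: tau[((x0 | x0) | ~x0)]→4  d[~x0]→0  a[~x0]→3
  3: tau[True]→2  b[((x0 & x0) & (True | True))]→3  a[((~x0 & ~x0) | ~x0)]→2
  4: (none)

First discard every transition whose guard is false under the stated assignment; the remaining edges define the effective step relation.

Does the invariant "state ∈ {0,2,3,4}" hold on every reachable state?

Answer: INVARIANT HOLDS

Analysis:
Safe = {0,2,3,4}
R = {0,2,3,4}
  0: safe
  2: safe
  3: safe
  4: safe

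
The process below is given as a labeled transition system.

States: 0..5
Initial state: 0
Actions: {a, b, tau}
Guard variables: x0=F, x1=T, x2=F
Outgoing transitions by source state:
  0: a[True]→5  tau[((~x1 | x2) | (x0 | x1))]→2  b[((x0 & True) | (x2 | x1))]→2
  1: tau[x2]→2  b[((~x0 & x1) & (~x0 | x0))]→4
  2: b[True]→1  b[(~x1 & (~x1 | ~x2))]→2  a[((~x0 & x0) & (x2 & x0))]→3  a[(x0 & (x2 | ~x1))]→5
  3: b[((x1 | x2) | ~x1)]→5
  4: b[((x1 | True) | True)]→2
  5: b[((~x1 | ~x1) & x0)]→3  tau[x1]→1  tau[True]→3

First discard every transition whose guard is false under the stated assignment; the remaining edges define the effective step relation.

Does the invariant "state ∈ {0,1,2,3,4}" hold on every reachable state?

Allowed set {0,1,2,3,4}
Reach set: {0,1,2,3,4,5}
  0: ✓
  1: ✓
  2: ✓
  3: ✓
  4: ✓
  5: ✗ unsafe
witness against invariant: a → 5

Answer: INVARIANT VIOLATED at state 5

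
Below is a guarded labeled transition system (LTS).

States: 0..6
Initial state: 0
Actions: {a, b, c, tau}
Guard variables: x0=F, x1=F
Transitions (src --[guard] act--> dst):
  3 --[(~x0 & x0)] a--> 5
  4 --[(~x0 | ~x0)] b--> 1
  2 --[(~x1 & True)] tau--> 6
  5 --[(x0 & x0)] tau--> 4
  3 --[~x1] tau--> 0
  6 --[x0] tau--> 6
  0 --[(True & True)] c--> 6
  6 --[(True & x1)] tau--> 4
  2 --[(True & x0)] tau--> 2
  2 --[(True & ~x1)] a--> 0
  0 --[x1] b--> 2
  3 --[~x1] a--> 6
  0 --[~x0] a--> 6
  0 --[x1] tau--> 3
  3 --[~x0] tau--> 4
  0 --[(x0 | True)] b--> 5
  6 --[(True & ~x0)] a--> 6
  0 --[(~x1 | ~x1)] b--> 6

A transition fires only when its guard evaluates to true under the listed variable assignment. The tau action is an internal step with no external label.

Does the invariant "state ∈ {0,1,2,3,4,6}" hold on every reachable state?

Answer: INVARIANT VIOLATED at state 5

Working:
Inv-set: {0,1,2,3,4,6}
Reachable = {0,5,6}
  0: safe
  5: outside
  6: safe
witness against invariant: b → 5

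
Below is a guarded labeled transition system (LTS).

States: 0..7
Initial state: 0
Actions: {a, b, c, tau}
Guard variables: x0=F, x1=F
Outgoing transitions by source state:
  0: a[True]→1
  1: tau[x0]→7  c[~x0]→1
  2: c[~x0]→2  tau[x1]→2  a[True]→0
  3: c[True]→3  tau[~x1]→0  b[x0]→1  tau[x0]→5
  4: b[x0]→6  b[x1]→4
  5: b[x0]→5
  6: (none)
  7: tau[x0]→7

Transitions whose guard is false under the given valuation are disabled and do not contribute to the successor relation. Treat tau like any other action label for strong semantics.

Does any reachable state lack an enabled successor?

Answer: DEADLOCK-FREE

Trace:
Reach set: {0,1}
  0: a→1  [1 exit(s)]
  1: c→1  [1 exit(s)]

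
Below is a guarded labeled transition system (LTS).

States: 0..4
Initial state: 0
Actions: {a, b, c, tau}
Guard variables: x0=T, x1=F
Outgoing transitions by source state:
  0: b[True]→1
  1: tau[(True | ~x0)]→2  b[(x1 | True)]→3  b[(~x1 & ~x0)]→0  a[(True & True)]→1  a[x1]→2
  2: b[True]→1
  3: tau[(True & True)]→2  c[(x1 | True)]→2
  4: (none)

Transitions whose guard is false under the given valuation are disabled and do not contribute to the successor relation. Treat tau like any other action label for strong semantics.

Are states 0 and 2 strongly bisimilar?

Answer: BISIMILAR

Trace:
Bisimulation quotient by refinement:
  π0 = {{0,1,2,3,4}}
  π1 = {{0,2},{1},{3},{4}}
stable after 2 split(s): 4 block(s)
class of 0: {0,2}; class of 2: {0,2}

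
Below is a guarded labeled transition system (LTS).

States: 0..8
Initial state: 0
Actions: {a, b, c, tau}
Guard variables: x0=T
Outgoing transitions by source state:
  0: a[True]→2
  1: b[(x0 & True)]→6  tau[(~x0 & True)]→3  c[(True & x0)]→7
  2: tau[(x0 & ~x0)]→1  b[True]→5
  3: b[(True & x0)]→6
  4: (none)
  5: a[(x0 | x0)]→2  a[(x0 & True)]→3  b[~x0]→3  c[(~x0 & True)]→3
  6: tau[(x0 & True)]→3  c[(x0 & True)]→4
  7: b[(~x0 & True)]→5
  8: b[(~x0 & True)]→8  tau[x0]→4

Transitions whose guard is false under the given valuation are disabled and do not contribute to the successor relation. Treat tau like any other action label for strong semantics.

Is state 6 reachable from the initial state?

Answer: REACHABLE

Trace:
Guard filter leaves 10 enabled edge(s).
depth 0: {0}
depth 1: {2}  total {0,2}
depth 2: {5}  total {0,2,5}
depth 3: {3}  total {0,2,3,5}
depth 4: {6}  total {0,2,3,5,6}
depth 5: {4}  total {0,2,3,4,5,6}
R = {0,2,3,4,5,6}
witness 6: a·b·a·b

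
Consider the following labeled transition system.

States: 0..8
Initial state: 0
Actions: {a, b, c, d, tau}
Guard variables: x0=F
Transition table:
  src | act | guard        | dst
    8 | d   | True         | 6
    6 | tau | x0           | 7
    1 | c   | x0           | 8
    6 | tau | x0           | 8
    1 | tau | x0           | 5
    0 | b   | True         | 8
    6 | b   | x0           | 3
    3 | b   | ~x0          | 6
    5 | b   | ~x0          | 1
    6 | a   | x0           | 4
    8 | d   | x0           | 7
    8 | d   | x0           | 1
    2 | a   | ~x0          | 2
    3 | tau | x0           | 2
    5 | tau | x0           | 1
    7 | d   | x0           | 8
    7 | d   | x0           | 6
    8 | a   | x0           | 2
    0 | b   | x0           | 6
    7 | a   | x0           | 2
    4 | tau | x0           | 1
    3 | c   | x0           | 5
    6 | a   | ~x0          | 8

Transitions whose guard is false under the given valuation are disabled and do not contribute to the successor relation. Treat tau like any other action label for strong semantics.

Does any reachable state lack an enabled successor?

Reachable = {0,6,8}
  0: b→8  [deg 1]
  6: a→8  [deg 1]
  8: d→6  [deg 1]

Answer: DEADLOCK-FREE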